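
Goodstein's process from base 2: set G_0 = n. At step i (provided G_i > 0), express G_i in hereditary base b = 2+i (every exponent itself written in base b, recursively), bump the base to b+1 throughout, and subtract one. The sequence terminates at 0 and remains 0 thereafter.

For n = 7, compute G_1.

base 2: 7 = 2^2 + 2 + 1; at 3: 3^3 + 3 + 1 = 31; next = 30
base 3: 30 = 3^3 + 3; at 4: 4^4 + 4 = 260; next = 259

30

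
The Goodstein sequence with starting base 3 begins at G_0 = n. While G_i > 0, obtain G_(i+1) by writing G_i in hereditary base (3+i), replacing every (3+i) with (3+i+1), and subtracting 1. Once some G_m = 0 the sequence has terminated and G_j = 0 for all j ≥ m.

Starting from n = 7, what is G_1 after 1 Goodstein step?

step 0: 7 = 2·3 + 1; sub 4 for 3: 2·4 + 1; = 9; G_1 = 9−1 = 8
step 1: 8 = 2·4; sub 5 for 4: 2·5; = 10; G_2 = 10−1 = 9

8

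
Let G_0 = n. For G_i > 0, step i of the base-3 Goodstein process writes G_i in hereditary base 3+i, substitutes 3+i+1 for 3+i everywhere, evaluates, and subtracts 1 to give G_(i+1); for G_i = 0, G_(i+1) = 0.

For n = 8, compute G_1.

9

G_0=8  [base 3] 2·3 + 2  →[3↦4]→  2·4 + 2 = 10  −1 ⇒ G_1=9
G_1=9  [base 4] 2·4 + 1  →[4↦5]→  2·5 + 1 = 11  −1 ⇒ G_2=10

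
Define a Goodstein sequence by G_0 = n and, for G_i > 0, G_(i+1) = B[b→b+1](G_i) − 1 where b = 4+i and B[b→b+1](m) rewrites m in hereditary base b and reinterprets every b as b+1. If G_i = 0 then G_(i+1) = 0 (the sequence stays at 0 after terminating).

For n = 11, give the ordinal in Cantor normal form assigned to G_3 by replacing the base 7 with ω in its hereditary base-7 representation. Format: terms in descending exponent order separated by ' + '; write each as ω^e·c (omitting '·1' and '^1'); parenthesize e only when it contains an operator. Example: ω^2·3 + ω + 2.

i=0: 11 = 2·4 + 3 (b=4); 4→5: 2·5 + 3 = 13; 13−1 = 12
i=1: 12 = 2·5 + 2 (b=5); 5→6: 2·6 + 2 = 14; 14−1 = 13
i=2: 13 = 2·6 + 1 (b=6); 6→7: 2·7 + 1 = 15; 15−1 = 14
i=3: 14 = 2·7 (b=7); 7→8: 2·8 = 16; 16−1 = 15

ω·2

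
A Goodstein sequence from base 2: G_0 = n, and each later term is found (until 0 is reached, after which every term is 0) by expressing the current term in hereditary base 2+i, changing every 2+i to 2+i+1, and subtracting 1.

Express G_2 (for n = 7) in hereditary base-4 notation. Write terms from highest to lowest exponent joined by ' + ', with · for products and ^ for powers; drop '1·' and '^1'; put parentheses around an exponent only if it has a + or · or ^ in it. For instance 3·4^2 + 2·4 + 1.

4^4 + 3

7 —HB2→ 2^2 + 2 + 1 —bump→ 3^3 + 3 + 1 = 31 —(−1)→ 30
30 —HB3→ 3^3 + 3 —bump→ 4^4 + 4 = 260 —(−1)→ 259
259 —HB4→ 4^4 + 3 —bump→ 5^5 + 3 = 3128 —(−1)→ 3127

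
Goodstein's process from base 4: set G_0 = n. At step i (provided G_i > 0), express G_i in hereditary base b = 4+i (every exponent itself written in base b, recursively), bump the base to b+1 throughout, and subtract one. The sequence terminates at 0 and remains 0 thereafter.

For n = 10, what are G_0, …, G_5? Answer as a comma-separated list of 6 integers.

i=0: 10 = 2·4 + 2 (b=4); 4→5: 2·5 + 2 = 12; 12−1 = 11
i=1: 11 = 2·5 + 1 (b=5); 5→6: 2·6 + 1 = 13; 13−1 = 12
i=2: 12 = 2·6 (b=6); 6→7: 2·7 = 14; 14−1 = 13
i=3: 13 = 7 + 6 (b=7); 7→8: 8 + 6 = 14; 14−1 = 13
i=4: 13 = 8 + 5 (b=8); 8→9: 9 + 5 = 14; 14−1 = 13

10, 11, 12, 13, 13, 13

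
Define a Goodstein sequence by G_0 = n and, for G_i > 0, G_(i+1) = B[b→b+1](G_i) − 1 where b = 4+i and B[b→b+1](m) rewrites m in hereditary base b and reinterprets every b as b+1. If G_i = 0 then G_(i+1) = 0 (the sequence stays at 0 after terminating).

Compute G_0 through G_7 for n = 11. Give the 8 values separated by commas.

step 0: 11 = 2·4 + 3; sub 5 for 4: 2·5 + 3; = 13; G_1 = 13−1 = 12
step 1: 12 = 2·5 + 2; sub 6 for 5: 2·6 + 2; = 14; G_2 = 14−1 = 13
step 2: 13 = 2·6 + 1; sub 7 for 6: 2·7 + 1; = 15; G_3 = 15−1 = 14
step 3: 14 = 2·7; sub 8 for 7: 2·8; = 16; G_4 = 16−1 = 15
step 4: 15 = 8 + 7; sub 9 for 8: 9 + 7; = 16; G_5 = 16−1 = 15
step 5: 15 = 9 + 6; sub 10 for 9: 10 + 6; = 16; G_6 = 16−1 = 15
step 6: 15 = 10 + 5; sub 11 for 10: 11 + 5; = 16; G_7 = 16−1 = 15

11, 12, 13, 14, 15, 15, 15, 15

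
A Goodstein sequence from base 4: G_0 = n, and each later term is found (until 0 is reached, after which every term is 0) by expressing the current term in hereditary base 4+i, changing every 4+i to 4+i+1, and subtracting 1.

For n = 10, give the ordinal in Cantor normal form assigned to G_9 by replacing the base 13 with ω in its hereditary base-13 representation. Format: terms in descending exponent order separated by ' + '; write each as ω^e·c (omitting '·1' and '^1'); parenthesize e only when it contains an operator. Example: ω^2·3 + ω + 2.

[0] 10 ≡ 2·4 + 2 (base 4). Lift 5: 12. −1: 11.
[1] 11 ≡ 2·5 + 1 (base 5). Lift 6: 13. −1: 12.
[2] 12 ≡ 2·6 (base 6). Lift 7: 14. −1: 13.
[3] 13 ≡ 7 + 6 (base 7). Lift 8: 14. −1: 13.
[4] 13 ≡ 8 + 5 (base 8). Lift 9: 14. −1: 13.
[5] 13 ≡ 9 + 4 (base 9). Lift 10: 14. −1: 13.
[6] 13 ≡ 10 + 3 (base 10). Lift 11: 14. −1: 13.
[7] 13 ≡ 11 + 2 (base 11). Lift 12: 14. −1: 13.
[8] 13 ≡ 12 + 1 (base 12). Lift 13: 14. −1: 13.

ω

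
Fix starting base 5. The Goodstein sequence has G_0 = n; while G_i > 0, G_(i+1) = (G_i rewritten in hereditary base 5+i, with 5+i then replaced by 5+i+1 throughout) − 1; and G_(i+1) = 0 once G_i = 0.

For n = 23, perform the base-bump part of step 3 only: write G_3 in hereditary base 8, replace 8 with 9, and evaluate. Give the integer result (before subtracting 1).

36

G_0 = 23. HB_5(23) = 4·5 + 3. Bump = 27. G_1 = 26.
G_1 = 26. HB_6(26) = 4·6 + 2. Bump = 30. G_2 = 29.
G_2 = 29. HB_7(29) = 4·7 + 1. Bump = 33. G_3 = 32.
G_3 = 32. HB_8(32) = 4·8. Bump = 36. G_4 = 35.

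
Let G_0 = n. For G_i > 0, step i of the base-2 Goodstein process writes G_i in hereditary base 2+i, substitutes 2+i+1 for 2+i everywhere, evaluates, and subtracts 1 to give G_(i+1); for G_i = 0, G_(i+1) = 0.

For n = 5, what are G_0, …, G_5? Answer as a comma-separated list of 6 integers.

5, 27, 255, 467, 775, 1197

step 0: 5 = 2^2 + 1; sub 3 for 2: 3^3 + 1; = 28; G_1 = 28−1 = 27
step 1: 27 = 3^3; sub 4 for 3: 4^4; = 256; G_2 = 256−1 = 255
step 2: 255 = 3·4^3 + 3·4^2 + 3·4 + 3; sub 5 for 4: 3·5^3 + 3·5^2 + 3·5 + 3; = 468; G_3 = 468−1 = 467
step 3: 467 = 3·5^3 + 3·5^2 + 3·5 + 2; sub 6 for 5: 3·6^3 + 3·6^2 + 3·6 + 2; = 776; G_4 = 776−1 = 775
step 4: 775 = 3·6^3 + 3·6^2 + 3·6 + 1; sub 7 for 6: 3·7^3 + 3·7^2 + 3·7 + 1; = 1198; G_5 = 1198−1 = 1197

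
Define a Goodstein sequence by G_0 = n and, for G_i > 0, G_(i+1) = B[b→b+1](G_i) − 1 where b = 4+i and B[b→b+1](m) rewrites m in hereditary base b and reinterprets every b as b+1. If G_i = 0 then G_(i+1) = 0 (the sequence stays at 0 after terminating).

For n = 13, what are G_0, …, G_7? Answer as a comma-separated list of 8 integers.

G_0 = 13. HB_4(13) = 3·4 + 1. Bump = 16. G_1 = 15.
G_1 = 15. HB_5(15) = 3·5. Bump = 18. G_2 = 17.
G_2 = 17. HB_6(17) = 2·6 + 5. Bump = 19. G_3 = 18.
G_3 = 18. HB_7(18) = 2·7 + 4. Bump = 20. G_4 = 19.
G_4 = 19. HB_8(19) = 2·8 + 3. Bump = 21. G_5 = 20.
G_5 = 20. HB_9(20) = 2·9 + 2. Bump = 22. G_6 = 21.
G_6 = 21. HB_10(21) = 2·10 + 1. Bump = 23. G_7 = 22.

13, 15, 17, 18, 19, 20, 21, 22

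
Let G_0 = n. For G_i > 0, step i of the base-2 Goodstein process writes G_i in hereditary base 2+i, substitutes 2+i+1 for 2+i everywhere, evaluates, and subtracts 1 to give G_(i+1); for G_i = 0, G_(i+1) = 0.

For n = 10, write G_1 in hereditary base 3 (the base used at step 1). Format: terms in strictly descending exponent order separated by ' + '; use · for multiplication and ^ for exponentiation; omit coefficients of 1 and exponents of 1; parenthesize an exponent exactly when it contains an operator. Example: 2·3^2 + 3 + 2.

3^(3 + 1) + 2

10 —HB2→ 2^(2 + 1) + 2 —bump→ 3^(3 + 1) + 3 = 84 —(−1)→ 83
83 —HB3→ 3^(3 + 1) + 2 —bump→ 4^(4 + 1) + 2 = 1026 —(−1)→ 1025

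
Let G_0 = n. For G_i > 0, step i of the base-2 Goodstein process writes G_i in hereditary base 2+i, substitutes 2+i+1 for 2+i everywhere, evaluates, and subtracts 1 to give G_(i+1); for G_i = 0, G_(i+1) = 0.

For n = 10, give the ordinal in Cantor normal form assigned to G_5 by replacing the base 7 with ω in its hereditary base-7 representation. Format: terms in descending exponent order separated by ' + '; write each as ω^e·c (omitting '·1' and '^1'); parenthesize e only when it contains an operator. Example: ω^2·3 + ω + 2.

(0) 10|_2 = 2^(2 + 1) + 2 ↦ 3^(3 + 1) + 3|_3 = 84 ⇒ 83
(1) 83|_3 = 3^(3 + 1) + 2 ↦ 4^(4 + 1) + 2|_4 = 1026 ⇒ 1025
(2) 1025|_4 = 4^(4 + 1) + 1 ↦ 5^(5 + 1) + 1|_5 = 15626 ⇒ 15625
(3) 15625|_5 = 5^(5 + 1) ↦ 6^(6 + 1)|_6 = 279936 ⇒ 279935
(4) 279935|_6 = 5·6^6 + 5·6^5 + 5·6^4 + 5·6^3 + 5·6^2 + 5·6 + 5 ↦ 5·7^7 + 5·7^5 + 5·7^4 + 5·7^3 + 5·7^2 + 5·7 + 5|_7 = 4215755 ⇒ 4215754
(5) 4215754|_7 = 5·7^7 + 5·7^5 + 5·7^4 + 5·7^3 + 5·7^2 + 5·7 + 4 ↦ 5·8^8 + 5·8^5 + 5·8^4 + 5·8^3 + 5·8^2 + 5·8 + 4|_8 = 84073324 ⇒ 84073323

ω^ω·5 + ω^5·5 + ω^4·5 + ω^3·5 + ω^2·5 + ω·5 + 4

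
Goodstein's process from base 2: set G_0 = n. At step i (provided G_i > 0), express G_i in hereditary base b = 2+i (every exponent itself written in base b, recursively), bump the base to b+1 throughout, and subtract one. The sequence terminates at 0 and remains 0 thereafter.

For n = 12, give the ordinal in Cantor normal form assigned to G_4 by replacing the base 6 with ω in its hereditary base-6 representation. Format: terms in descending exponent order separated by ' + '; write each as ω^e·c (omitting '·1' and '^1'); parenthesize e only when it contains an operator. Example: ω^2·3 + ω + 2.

ω^(ω + 1) + ω^2·2 + ω + 5

base 2: 12 = 2^(2 + 1) + 2^2; at 3: 3^(3 + 1) + 3^3 = 108; next = 107
base 3: 107 = 3^(3 + 1) + 2·3^2 + 2·3 + 2; at 4: 4^(4 + 1) + 2·4^2 + 2·4 + 2 = 1066; next = 1065
base 4: 1065 = 4^(4 + 1) + 2·4^2 + 2·4 + 1; at 5: 5^(5 + 1) + 2·5^2 + 2·5 + 1 = 15686; next = 15685
base 5: 15685 = 5^(5 + 1) + 2·5^2 + 2·5; at 6: 6^(6 + 1) + 2·6^2 + 2·6 = 280020; next = 280019
base 6: 280019 = 6^(6 + 1) + 2·6^2 + 6 + 5; at 7: 7^(7 + 1) + 2·7^2 + 7 + 5 = 5764911; next = 5764910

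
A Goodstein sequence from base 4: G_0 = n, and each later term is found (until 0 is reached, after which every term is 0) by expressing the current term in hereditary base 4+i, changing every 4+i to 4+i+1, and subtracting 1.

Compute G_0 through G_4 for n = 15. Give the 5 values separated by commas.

15, 17, 19, 21, 23

G_0 = 15. HB_4(15) = 3·4 + 3. Bump = 18. G_1 = 17.
G_1 = 17. HB_5(17) = 3·5 + 2. Bump = 20. G_2 = 19.
G_2 = 19. HB_6(19) = 3·6 + 1. Bump = 22. G_3 = 21.
G_3 = 21. HB_7(21) = 3·7. Bump = 24. G_4 = 23.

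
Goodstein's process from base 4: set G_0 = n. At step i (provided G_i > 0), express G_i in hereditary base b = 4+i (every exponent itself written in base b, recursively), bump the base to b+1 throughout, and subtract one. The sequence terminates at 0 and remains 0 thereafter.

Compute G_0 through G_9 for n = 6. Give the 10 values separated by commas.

(0) 6|_4 = 4 + 2 ↦ 5 + 2|_5 = 7 ⇒ 6
(1) 6|_5 = 5 + 1 ↦ 6 + 1|_6 = 7 ⇒ 6
(2) 6|_6 = 6 ↦ 7|_7 = 7 ⇒ 6
(3) 6|_7 = 6 ↦ 6|_8 = 6 ⇒ 5
(4) 5|_8 = 5 ↦ 5|_9 = 5 ⇒ 4
(5) 4|_9 = 4 ↦ 4|_10 = 4 ⇒ 3
(6) 3|_10 = 3 ↦ 3|_11 = 3 ⇒ 2
(7) 2|_11 = 2 ↦ 2|_12 = 2 ⇒ 1
(8) 1|_12 = 1 ↦ 1|_13 = 1 ⇒ 0

6, 6, 6, 6, 5, 4, 3, 2, 1, 0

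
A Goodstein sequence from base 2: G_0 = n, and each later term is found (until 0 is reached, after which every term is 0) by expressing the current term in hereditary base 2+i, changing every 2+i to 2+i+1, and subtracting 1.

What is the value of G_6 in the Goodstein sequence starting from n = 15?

[0] 15 ≡ 2^(2 + 1) + 2^2 + 2 + 1 (base 2). Lift 3: 112. −1: 111.
[1] 111 ≡ 3^(3 + 1) + 3^3 + 3 (base 3). Lift 4: 1284. −1: 1283.
[2] 1283 ≡ 4^(4 + 1) + 4^4 + 3 (base 4). Lift 5: 18753. −1: 18752.
[3] 18752 ≡ 5^(5 + 1) + 5^5 + 2 (base 5). Lift 6: 326594. −1: 326593.
[4] 326593 ≡ 6^(6 + 1) + 6^6 + 1 (base 6). Lift 7: 6588345. −1: 6588344.
[5] 6588344 ≡ 7^(7 + 1) + 7^7 (base 7). Lift 8: 150994944. −1: 150994943.
[6] 150994943 ≡ 8^(8 + 1) + 7·8^7 + 7·8^6 + 7·8^5 + 7·8^4 + 7·8^3 + 7·8^2 + 7·8 + 7 (base 8). Lift 9: 3524450281. −1: 3524450280.

150994943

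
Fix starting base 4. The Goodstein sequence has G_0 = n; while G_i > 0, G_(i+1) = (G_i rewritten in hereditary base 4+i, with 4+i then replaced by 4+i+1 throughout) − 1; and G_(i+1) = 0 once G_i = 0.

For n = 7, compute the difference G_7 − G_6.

-1

G_0 = 7. HB_4(7) = 4 + 3. Bump = 8. G_1 = 7.
G_1 = 7. HB_5(7) = 5 + 2. Bump = 8. G_2 = 7.
G_2 = 7. HB_6(7) = 6 + 1. Bump = 8. G_3 = 7.
G_3 = 7. HB_7(7) = 7. Bump = 8. G_4 = 7.
G_4 = 7. HB_8(7) = 7. Bump = 7. G_5 = 6.
G_5 = 6. HB_9(6) = 6. Bump = 6. G_6 = 5.
G_6 = 5. HB_10(5) = 5. Bump = 5. G_7 = 4.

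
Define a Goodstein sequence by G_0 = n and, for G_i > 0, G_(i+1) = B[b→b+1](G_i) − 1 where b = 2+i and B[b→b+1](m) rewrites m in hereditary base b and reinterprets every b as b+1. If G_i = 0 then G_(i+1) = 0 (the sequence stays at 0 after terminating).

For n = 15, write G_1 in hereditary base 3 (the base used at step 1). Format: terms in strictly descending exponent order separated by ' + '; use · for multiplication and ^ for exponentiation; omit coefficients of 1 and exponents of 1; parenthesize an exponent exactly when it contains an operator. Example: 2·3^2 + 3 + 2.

(0) 15|_2 = 2^(2 + 1) + 2^2 + 2 + 1 ↦ 3^(3 + 1) + 3^3 + 3 + 1|_3 = 112 ⇒ 111
(1) 111|_3 = 3^(3 + 1) + 3^3 + 3 ↦ 4^(4 + 1) + 4^4 + 4|_4 = 1284 ⇒ 1283

3^(3 + 1) + 3^3 + 3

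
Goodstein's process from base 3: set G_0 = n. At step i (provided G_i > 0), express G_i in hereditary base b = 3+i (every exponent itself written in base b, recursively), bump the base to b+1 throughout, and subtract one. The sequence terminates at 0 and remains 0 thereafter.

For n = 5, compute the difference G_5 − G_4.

-1

(0) 5|_3 = 3 + 2 ↦ 4 + 2|_4 = 6 ⇒ 5
(1) 5|_4 = 4 + 1 ↦ 5 + 1|_5 = 6 ⇒ 5
(2) 5|_5 = 5 ↦ 6|_6 = 6 ⇒ 5
(3) 5|_6 = 5 ↦ 5|_7 = 5 ⇒ 4
(4) 4|_7 = 4 ↦ 4|_8 = 4 ⇒ 3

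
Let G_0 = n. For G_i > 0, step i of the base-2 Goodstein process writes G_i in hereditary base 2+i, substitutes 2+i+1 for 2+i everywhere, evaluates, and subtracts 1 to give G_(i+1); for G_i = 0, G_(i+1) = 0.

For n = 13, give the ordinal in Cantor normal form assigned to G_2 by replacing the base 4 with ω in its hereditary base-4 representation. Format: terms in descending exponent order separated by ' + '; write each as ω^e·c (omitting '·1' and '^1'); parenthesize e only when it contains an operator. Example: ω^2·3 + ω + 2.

base 2: 13 = 2^(2 + 1) + 2^2 + 1; at 3: 3^(3 + 1) + 3^3 + 1 = 109; next = 108
base 3: 108 = 3^(3 + 1) + 3^3; at 4: 4^(4 + 1) + 4^4 = 1280; next = 1279

ω^(ω + 1) + ω^3·3 + ω^2·3 + ω·3 + 3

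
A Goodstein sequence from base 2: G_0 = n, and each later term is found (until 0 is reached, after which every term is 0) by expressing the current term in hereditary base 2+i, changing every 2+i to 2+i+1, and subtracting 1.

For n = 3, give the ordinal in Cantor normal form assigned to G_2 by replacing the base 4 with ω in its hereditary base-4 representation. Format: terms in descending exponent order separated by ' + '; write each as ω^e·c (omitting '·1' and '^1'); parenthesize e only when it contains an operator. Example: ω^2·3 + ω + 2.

(0) 3|_2 = 2 + 1 ↦ 3 + 1|_3 = 4 ⇒ 3
(1) 3|_3 = 3 ↦ 4|_4 = 4 ⇒ 3
(2) 3|_4 = 3 ↦ 3|_5 = 3 ⇒ 2

3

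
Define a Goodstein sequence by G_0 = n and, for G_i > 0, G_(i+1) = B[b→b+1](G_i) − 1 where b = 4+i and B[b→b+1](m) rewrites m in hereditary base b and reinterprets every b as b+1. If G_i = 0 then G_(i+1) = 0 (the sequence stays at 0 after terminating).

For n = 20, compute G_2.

20 —HB4→ 4^2 + 4 —bump→ 5^2 + 5 = 30 —(−1)→ 29
29 —HB5→ 5^2 + 4 —bump→ 6^2 + 4 = 40 —(−1)→ 39
39 —HB6→ 6^2 + 3 —bump→ 7^2 + 3 = 52 —(−1)→ 51

39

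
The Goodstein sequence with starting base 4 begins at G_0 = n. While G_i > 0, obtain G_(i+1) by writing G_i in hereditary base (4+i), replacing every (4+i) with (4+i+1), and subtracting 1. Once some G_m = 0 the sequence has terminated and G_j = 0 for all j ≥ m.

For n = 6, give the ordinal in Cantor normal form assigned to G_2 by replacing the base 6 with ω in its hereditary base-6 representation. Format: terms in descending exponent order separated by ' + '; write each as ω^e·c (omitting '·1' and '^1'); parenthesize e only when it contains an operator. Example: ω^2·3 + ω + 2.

ω

6 —HB4→ 4 + 2 —bump→ 5 + 2 = 7 —(−1)→ 6
6 —HB5→ 5 + 1 —bump→ 6 + 1 = 7 —(−1)→ 6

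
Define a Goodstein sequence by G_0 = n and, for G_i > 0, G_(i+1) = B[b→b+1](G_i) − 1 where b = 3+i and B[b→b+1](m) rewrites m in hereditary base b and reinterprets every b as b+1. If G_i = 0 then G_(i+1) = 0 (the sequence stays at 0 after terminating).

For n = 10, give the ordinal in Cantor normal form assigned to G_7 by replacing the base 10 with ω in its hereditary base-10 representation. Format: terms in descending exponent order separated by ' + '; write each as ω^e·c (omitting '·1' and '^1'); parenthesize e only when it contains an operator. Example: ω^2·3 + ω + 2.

ω·3 + 9

G_0=10  [base 3] 3^2 + 1  →[3↦4]→  4^2 + 1 = 17  −1 ⇒ G_1=16
G_1=16  [base 4] 4^2  →[4↦5]→  5^2 = 25  −1 ⇒ G_2=24
G_2=24  [base 5] 4·5 + 4  →[5↦6]→  4·6 + 4 = 28  −1 ⇒ G_3=27
G_3=27  [base 6] 4·6 + 3  →[6↦7]→  4·7 + 3 = 31  −1 ⇒ G_4=30
G_4=30  [base 7] 4·7 + 2  →[7↦8]→  4·8 + 2 = 34  −1 ⇒ G_5=33
G_5=33  [base 8] 4·8 + 1  →[8↦9]→  4·9 + 1 = 37  −1 ⇒ G_6=36
G_6=36  [base 9] 4·9  →[9↦10]→  4·10 = 40  −1 ⇒ G_7=39
G_7=39  [base 10] 3·10 + 9  →[10↦11]→  3·11 + 9 = 42  −1 ⇒ G_8=41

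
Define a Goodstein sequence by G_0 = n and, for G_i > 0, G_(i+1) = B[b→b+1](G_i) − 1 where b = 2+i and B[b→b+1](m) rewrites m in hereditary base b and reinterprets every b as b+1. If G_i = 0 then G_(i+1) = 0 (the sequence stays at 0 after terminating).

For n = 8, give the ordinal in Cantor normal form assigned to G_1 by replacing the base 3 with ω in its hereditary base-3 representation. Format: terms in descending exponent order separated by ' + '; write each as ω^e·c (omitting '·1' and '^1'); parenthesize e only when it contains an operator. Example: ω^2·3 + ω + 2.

G_0 = 8. HB_2(8) = 2^(2 + 1). Bump = 81. G_1 = 80.
G_1 = 80. HB_3(80) = 2·3^3 + 2·3^2 + 2·3 + 2. Bump = 554. G_2 = 553.

ω^ω·2 + ω^2·2 + ω·2 + 2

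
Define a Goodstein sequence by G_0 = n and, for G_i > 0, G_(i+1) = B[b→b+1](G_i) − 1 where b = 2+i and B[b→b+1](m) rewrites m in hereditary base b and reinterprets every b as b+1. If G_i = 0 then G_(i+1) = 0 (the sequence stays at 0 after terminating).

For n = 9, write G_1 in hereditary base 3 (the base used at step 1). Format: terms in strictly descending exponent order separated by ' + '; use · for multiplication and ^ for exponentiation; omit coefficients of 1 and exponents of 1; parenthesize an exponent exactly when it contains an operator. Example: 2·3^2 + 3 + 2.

i=0: 9 = 2^(2 + 1) + 1 (b=2); 2→3: 3^(3 + 1) + 1 = 82; 82−1 = 81
i=1: 81 = 3^(3 + 1) (b=3); 3→4: 4^(4 + 1) = 1024; 1024−1 = 1023

3^(3 + 1)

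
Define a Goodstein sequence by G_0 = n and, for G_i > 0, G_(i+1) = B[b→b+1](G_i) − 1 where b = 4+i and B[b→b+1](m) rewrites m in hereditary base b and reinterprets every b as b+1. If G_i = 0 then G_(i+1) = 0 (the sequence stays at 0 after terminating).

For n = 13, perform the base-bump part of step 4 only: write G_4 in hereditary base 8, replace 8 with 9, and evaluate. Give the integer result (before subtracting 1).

21

[0] 13 ≡ 3·4 + 1 (base 4). Lift 5: 16. −1: 15.
[1] 15 ≡ 3·5 (base 5). Lift 6: 18. −1: 17.
[2] 17 ≡ 2·6 + 5 (base 6). Lift 7: 19. −1: 18.
[3] 18 ≡ 2·7 + 4 (base 7). Lift 8: 20. −1: 19.
[4] 19 ≡ 2·8 + 3 (base 8). Lift 9: 21. −1: 20.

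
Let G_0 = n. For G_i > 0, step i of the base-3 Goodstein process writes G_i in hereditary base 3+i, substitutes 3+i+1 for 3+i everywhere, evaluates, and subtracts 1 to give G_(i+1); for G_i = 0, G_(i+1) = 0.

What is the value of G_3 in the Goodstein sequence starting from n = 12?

37

G_0=12  [base 3] 3^2 + 3  →[3↦4]→  4^2 + 4 = 20  −1 ⇒ G_1=19
G_1=19  [base 4] 4^2 + 3  →[4↦5]→  5^2 + 3 = 28  −1 ⇒ G_2=27
G_2=27  [base 5] 5^2 + 2  →[5↦6]→  6^2 + 2 = 38  −1 ⇒ G_3=37
G_3=37  [base 6] 6^2 + 1  →[6↦7]→  7^2 + 1 = 50  −1 ⇒ G_4=49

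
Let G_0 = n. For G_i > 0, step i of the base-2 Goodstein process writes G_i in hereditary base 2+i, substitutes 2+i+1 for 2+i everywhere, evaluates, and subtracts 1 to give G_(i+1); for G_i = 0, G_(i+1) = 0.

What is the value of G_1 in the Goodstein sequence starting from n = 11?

base 2: 11 = 2^(2 + 1) + 2 + 1; at 3: 3^(3 + 1) + 3 + 1 = 85; next = 84
base 3: 84 = 3^(3 + 1) + 3; at 4: 4^(4 + 1) + 4 = 1028; next = 1027

84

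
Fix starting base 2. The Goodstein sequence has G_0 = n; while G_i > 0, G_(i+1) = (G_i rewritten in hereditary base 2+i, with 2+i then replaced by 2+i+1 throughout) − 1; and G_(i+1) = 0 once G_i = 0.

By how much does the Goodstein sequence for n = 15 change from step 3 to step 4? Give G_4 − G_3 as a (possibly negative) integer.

307841

G_0 = 15. HB_2(15) = 2^(2 + 1) + 2^2 + 2 + 1. Bump = 112. G_1 = 111.
G_1 = 111. HB_3(111) = 3^(3 + 1) + 3^3 + 3. Bump = 1284. G_2 = 1283.
G_2 = 1283. HB_4(1283) = 4^(4 + 1) + 4^4 + 3. Bump = 18753. G_3 = 18752.
G_3 = 18752. HB_5(18752) = 5^(5 + 1) + 5^5 + 2. Bump = 326594. G_4 = 326593.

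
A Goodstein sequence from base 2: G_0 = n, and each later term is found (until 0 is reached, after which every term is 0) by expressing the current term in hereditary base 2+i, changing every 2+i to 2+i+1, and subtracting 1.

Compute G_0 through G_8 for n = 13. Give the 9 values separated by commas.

13, 108, 1279, 16092, 280711, 5765998, 134219479, 3486786855, 100000003325

G_0 = 13. HB_2(13) = 2^(2 + 1) + 2^2 + 1. Bump = 109. G_1 = 108.
G_1 = 108. HB_3(108) = 3^(3 + 1) + 3^3. Bump = 1280. G_2 = 1279.
G_2 = 1279. HB_4(1279) = 4^(4 + 1) + 3·4^3 + 3·4^2 + 3·4 + 3. Bump = 16093. G_3 = 16092.
G_3 = 16092. HB_5(16092) = 5^(5 + 1) + 3·5^3 + 3·5^2 + 3·5 + 2. Bump = 280712. G_4 = 280711.
G_4 = 280711. HB_6(280711) = 6^(6 + 1) + 3·6^3 + 3·6^2 + 3·6 + 1. Bump = 5765999. G_5 = 5765998.
G_5 = 5765998. HB_7(5765998) = 7^(7 + 1) + 3·7^3 + 3·7^2 + 3·7. Bump = 134219480. G_6 = 134219479.
G_6 = 134219479. HB_8(134219479) = 8^(8 + 1) + 3·8^3 + 3·8^2 + 2·8 + 7. Bump = 3486786856. G_7 = 3486786855.
G_7 = 3486786855. HB_9(3486786855) = 9^(9 + 1) + 3·9^3 + 3·9^2 + 2·9 + 6. Bump = 100000003326. G_8 = 100000003325.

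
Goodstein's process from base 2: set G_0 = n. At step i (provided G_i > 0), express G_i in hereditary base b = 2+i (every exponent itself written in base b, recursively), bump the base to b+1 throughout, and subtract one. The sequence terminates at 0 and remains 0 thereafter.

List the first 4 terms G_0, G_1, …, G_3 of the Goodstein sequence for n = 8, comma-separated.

8, 80, 553, 6310

(0) 8|_2 = 2^(2 + 1) ↦ 3^(3 + 1)|_3 = 81 ⇒ 80
(1) 80|_3 = 2·3^3 + 2·3^2 + 2·3 + 2 ↦ 2·4^4 + 2·4^2 + 2·4 + 2|_4 = 554 ⇒ 553
(2) 553|_4 = 2·4^4 + 2·4^2 + 2·4 + 1 ↦ 2·5^5 + 2·5^2 + 2·5 + 1|_5 = 6311 ⇒ 6310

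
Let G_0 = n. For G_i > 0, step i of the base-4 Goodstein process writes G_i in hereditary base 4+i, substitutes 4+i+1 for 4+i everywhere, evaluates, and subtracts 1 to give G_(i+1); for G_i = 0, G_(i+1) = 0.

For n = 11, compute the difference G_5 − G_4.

11 —HB4→ 2·4 + 3 —bump→ 2·5 + 3 = 13 —(−1)→ 12
12 —HB5→ 2·5 + 2 —bump→ 2·6 + 2 = 14 —(−1)→ 13
13 —HB6→ 2·6 + 1 —bump→ 2·7 + 1 = 15 —(−1)→ 14
14 —HB7→ 2·7 —bump→ 2·8 = 16 —(−1)→ 15
15 —HB8→ 8 + 7 —bump→ 9 + 7 = 16 —(−1)→ 15

0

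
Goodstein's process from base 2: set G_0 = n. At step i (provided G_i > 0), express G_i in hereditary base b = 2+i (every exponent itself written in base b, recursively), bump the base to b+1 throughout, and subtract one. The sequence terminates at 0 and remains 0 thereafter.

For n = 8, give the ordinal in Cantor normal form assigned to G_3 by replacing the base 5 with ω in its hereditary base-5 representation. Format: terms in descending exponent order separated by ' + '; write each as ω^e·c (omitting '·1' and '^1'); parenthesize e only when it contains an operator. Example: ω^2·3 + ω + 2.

ω^ω·2 + ω^2·2 + ω·2

G_0=8  [base 2] 2^(2 + 1)  →[2↦3]→  3^(3 + 1) = 81  −1 ⇒ G_1=80
G_1=80  [base 3] 2·3^3 + 2·3^2 + 2·3 + 2  →[3↦4]→  2·4^4 + 2·4^2 + 2·4 + 2 = 554  −1 ⇒ G_2=553
G_2=553  [base 4] 2·4^4 + 2·4^2 + 2·4 + 1  →[4↦5]→  2·5^5 + 2·5^2 + 2·5 + 1 = 6311  −1 ⇒ G_3=6310
G_3=6310  [base 5] 2·5^5 + 2·5^2 + 2·5  →[5↦6]→  2·6^6 + 2·6^2 + 2·6 = 93396  −1 ⇒ G_4=93395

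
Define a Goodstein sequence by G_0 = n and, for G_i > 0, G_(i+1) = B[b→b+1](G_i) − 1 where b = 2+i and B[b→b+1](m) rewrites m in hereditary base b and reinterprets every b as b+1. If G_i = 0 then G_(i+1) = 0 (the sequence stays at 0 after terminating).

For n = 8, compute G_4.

93395

step 0: 8 = 2^(2 + 1); sub 3 for 2: 3^(3 + 1); = 81; G_1 = 81−1 = 80
step 1: 80 = 2·3^3 + 2·3^2 + 2·3 + 2; sub 4 for 3: 2·4^4 + 2·4^2 + 2·4 + 2; = 554; G_2 = 554−1 = 553
step 2: 553 = 2·4^4 + 2·4^2 + 2·4 + 1; sub 5 for 4: 2·5^5 + 2·5^2 + 2·5 + 1; = 6311; G_3 = 6311−1 = 6310
step 3: 6310 = 2·5^5 + 2·5^2 + 2·5; sub 6 for 5: 2·6^6 + 2·6^2 + 2·6; = 93396; G_4 = 93396−1 = 93395
step 4: 93395 = 2·6^6 + 2·6^2 + 6 + 5; sub 7 for 6: 2·7^7 + 2·7^2 + 7 + 5; = 1647196; G_5 = 1647196−1 = 1647195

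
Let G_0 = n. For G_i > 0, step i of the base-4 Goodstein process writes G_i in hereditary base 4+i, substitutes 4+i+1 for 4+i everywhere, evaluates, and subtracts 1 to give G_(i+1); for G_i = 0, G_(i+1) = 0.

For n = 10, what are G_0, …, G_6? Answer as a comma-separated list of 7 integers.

10, 11, 12, 13, 13, 13, 13

step 0: 10 = 2·4 + 2; sub 5 for 4: 2·5 + 2; = 12; G_1 = 12−1 = 11
step 1: 11 = 2·5 + 1; sub 6 for 5: 2·6 + 1; = 13; G_2 = 13−1 = 12
step 2: 12 = 2·6; sub 7 for 6: 2·7; = 14; G_3 = 14−1 = 13
step 3: 13 = 7 + 6; sub 8 for 7: 8 + 6; = 14; G_4 = 14−1 = 13
step 4: 13 = 8 + 5; sub 9 for 8: 9 + 5; = 14; G_5 = 14−1 = 13
step 5: 13 = 9 + 4; sub 10 for 9: 10 + 4; = 14; G_6 = 14−1 = 13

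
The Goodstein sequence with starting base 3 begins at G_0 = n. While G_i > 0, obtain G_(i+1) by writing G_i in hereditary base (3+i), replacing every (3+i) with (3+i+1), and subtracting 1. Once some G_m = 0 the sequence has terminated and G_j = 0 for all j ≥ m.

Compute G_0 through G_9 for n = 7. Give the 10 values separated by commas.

i=0: 7 = 2·3 + 1 (b=3); 3→4: 2·4 + 1 = 9; 9−1 = 8
i=1: 8 = 2·4 (b=4); 4→5: 2·5 = 10; 10−1 = 9
i=2: 9 = 5 + 4 (b=5); 5→6: 6 + 4 = 10; 10−1 = 9
i=3: 9 = 6 + 3 (b=6); 6→7: 7 + 3 = 10; 10−1 = 9
i=4: 9 = 7 + 2 (b=7); 7→8: 8 + 2 = 10; 10−1 = 9
i=5: 9 = 8 + 1 (b=8); 8→9: 9 + 1 = 10; 10−1 = 9
i=6: 9 = 9 (b=9); 9→10: 10 = 10; 10−1 = 9
i=7: 9 = 9 (b=10); 10→11: 9 = 9; 9−1 = 8
i=8: 8 = 8 (b=11); 11→12: 8 = 8; 8−1 = 7

7, 8, 9, 9, 9, 9, 9, 9, 8, 7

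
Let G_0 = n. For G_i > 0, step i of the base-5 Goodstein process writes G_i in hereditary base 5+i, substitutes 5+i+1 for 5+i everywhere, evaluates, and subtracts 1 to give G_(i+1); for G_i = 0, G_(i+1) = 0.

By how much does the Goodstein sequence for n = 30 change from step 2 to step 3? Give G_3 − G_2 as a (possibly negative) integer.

14

step 0: 30 = 5^2 + 5; sub 6 for 5: 6^2 + 6; = 42; G_1 = 42−1 = 41
step 1: 41 = 6^2 + 5; sub 7 for 6: 7^2 + 5; = 54; G_2 = 54−1 = 53
step 2: 53 = 7^2 + 4; sub 8 for 7: 8^2 + 4; = 68; G_3 = 68−1 = 67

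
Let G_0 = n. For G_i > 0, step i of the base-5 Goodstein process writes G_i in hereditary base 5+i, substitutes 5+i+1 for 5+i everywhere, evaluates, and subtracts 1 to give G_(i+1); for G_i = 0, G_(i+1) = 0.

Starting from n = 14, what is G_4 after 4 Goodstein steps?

18

G_0=14  [base 5] 2·5 + 4  →[5↦6]→  2·6 + 4 = 16  −1 ⇒ G_1=15
G_1=15  [base 6] 2·6 + 3  →[6↦7]→  2·7 + 3 = 17  −1 ⇒ G_2=16
G_2=16  [base 7] 2·7 + 2  →[7↦8]→  2·8 + 2 = 18  −1 ⇒ G_3=17
G_3=17  [base 8] 2·8 + 1  →[8↦9]→  2·9 + 1 = 19  −1 ⇒ G_4=18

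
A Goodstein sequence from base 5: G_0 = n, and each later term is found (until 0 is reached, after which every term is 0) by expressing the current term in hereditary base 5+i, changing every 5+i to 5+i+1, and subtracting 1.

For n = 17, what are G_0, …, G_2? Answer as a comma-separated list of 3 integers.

G_0=17  [base 5] 3·5 + 2  →[5↦6]→  3·6 + 2 = 20  −1 ⇒ G_1=19
G_1=19  [base 6] 3·6 + 1  →[6↦7]→  3·7 + 1 = 22  −1 ⇒ G_2=21

17, 19, 21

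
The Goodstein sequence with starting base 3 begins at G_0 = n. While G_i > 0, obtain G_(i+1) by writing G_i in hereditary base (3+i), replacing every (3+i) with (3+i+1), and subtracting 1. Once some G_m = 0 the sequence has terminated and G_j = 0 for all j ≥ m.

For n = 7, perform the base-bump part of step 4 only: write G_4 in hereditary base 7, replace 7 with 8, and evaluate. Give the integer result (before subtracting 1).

G_0 = 7. HB_3(7) = 2·3 + 1. Bump = 9. G_1 = 8.
G_1 = 8. HB_4(8) = 2·4. Bump = 10. G_2 = 9.
G_2 = 9. HB_5(9) = 5 + 4. Bump = 10. G_3 = 9.
G_3 = 9. HB_6(9) = 6 + 3. Bump = 10. G_4 = 9.
G_4 = 9. HB_7(9) = 7 + 2. Bump = 10. G_5 = 9.

10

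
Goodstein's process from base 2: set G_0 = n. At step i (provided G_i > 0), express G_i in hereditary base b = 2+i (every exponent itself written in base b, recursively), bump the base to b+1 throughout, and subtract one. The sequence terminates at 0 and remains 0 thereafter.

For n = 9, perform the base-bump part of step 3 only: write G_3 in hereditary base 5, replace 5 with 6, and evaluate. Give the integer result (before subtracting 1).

base 2: 9 = 2^(2 + 1) + 1; at 3: 3^(3 + 1) + 1 = 82; next = 81
base 3: 81 = 3^(3 + 1); at 4: 4^(4 + 1) = 1024; next = 1023
base 4: 1023 = 3·4^4 + 3·4^3 + 3·4^2 + 3·4 + 3; at 5: 3·5^5 + 3·5^3 + 3·5^2 + 3·5 + 3 = 9843; next = 9842
base 5: 9842 = 3·5^5 + 3·5^3 + 3·5^2 + 3·5 + 2; at 6: 3·6^6 + 3·6^3 + 3·6^2 + 3·6 + 2 = 140744; next = 140743

140744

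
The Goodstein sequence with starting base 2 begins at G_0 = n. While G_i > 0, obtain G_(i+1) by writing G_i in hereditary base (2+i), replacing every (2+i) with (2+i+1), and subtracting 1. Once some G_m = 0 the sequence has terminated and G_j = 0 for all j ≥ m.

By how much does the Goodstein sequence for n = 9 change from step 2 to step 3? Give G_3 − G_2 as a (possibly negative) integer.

base 2: 9 = 2^(2 + 1) + 1; at 3: 3^(3 + 1) + 1 = 82; next = 81
base 3: 81 = 3^(3 + 1); at 4: 4^(4 + 1) = 1024; next = 1023
base 4: 1023 = 3·4^4 + 3·4^3 + 3·4^2 + 3·4 + 3; at 5: 3·5^5 + 3·5^3 + 3·5^2 + 3·5 + 3 = 9843; next = 9842

8819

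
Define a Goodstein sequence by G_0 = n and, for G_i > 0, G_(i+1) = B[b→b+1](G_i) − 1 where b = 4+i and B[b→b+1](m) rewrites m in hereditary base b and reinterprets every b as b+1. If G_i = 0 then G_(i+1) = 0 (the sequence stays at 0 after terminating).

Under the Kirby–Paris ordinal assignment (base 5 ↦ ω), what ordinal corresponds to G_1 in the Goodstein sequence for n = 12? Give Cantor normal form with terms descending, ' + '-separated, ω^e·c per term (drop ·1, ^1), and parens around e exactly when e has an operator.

ω·2 + 4

G_0 = 12. HB_4(12) = 3·4. Bump = 15. G_1 = 14.
G_1 = 14. HB_5(14) = 2·5 + 4. Bump = 16. G_2 = 15.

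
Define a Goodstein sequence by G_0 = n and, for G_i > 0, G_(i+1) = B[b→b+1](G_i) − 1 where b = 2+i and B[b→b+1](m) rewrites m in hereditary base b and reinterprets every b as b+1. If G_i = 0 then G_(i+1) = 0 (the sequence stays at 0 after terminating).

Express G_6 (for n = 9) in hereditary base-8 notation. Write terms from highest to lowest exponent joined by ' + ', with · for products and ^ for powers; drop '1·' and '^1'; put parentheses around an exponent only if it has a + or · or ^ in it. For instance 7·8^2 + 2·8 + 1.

(0) 9|_2 = 2^(2 + 1) + 1 ↦ 3^(3 + 1) + 1|_3 = 82 ⇒ 81
(1) 81|_3 = 3^(3 + 1) ↦ 4^(4 + 1)|_4 = 1024 ⇒ 1023
(2) 1023|_4 = 3·4^4 + 3·4^3 + 3·4^2 + 3·4 + 3 ↦ 3·5^5 + 3·5^3 + 3·5^2 + 3·5 + 3|_5 = 9843 ⇒ 9842
(3) 9842|_5 = 3·5^5 + 3·5^3 + 3·5^2 + 3·5 + 2 ↦ 3·6^6 + 3·6^3 + 3·6^2 + 3·6 + 2|_6 = 140744 ⇒ 140743
(4) 140743|_6 = 3·6^6 + 3·6^3 + 3·6^2 + 3·6 + 1 ↦ 3·7^7 + 3·7^3 + 3·7^2 + 3·7 + 1|_7 = 2471827 ⇒ 2471826
(5) 2471826|_7 = 3·7^7 + 3·7^3 + 3·7^2 + 3·7 ↦ 3·8^8 + 3·8^3 + 3·8^2 + 3·8|_8 = 50333400 ⇒ 50333399
(6) 50333399|_8 = 3·8^8 + 3·8^3 + 3·8^2 + 2·8 + 7 ↦ 3·9^9 + 3·9^3 + 3·9^2 + 2·9 + 7|_9 = 1162263922 ⇒ 1162263921

3·8^8 + 3·8^3 + 3·8^2 + 2·8 + 7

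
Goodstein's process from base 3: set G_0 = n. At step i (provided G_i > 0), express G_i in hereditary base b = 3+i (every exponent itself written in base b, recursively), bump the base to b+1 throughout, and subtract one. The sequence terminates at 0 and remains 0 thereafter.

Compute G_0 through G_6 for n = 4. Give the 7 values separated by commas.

G_0 = 4. HB_3(4) = 3 + 1. Bump = 5. G_1 = 4.
G_1 = 4. HB_4(4) = 4. Bump = 5. G_2 = 4.
G_2 = 4. HB_5(4) = 4. Bump = 4. G_3 = 3.
G_3 = 3. HB_6(3) = 3. Bump = 3. G_4 = 2.
G_4 = 2. HB_7(2) = 2. Bump = 2. G_5 = 1.
G_5 = 1. HB_8(1) = 1. Bump = 1. G_6 = 0.

4, 4, 4, 3, 2, 1, 0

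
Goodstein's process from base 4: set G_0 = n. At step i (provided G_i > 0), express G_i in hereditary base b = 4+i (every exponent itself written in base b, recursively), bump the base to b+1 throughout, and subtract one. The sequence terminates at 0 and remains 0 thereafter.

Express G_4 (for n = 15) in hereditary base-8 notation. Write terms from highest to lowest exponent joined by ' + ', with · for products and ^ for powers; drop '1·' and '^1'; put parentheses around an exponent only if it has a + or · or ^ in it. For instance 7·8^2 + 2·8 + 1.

2·8 + 7

base 4: 15 = 3·4 + 3; at 5: 3·5 + 3 = 18; next = 17
base 5: 17 = 3·5 + 2; at 6: 3·6 + 2 = 20; next = 19
base 6: 19 = 3·6 + 1; at 7: 3·7 + 1 = 22; next = 21
base 7: 21 = 3·7; at 8: 3·8 = 24; next = 23
base 8: 23 = 2·8 + 7; at 9: 2·9 + 7 = 25; next = 24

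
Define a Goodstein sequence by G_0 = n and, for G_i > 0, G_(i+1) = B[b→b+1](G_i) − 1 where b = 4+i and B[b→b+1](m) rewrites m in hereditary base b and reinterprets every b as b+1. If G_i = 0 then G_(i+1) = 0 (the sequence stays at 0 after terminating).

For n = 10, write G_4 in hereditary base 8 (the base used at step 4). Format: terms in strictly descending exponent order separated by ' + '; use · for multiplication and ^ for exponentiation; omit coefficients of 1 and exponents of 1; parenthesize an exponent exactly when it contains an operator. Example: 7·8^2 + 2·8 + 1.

i=0: 10 = 2·4 + 2 (b=4); 4→5: 2·5 + 2 = 12; 12−1 = 11
i=1: 11 = 2·5 + 1 (b=5); 5→6: 2·6 + 1 = 13; 13−1 = 12
i=2: 12 = 2·6 (b=6); 6→7: 2·7 = 14; 14−1 = 13
i=3: 13 = 7 + 6 (b=7); 7→8: 8 + 6 = 14; 14−1 = 13

8 + 5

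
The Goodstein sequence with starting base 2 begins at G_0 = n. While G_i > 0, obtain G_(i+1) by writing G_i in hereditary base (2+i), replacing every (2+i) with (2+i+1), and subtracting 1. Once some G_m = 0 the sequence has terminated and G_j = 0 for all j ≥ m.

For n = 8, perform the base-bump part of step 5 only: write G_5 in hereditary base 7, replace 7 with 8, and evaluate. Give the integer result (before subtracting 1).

base 2: 8 = 2^(2 + 1); at 3: 3^(3 + 1) = 81; next = 80
base 3: 80 = 2·3^3 + 2·3^2 + 2·3 + 2; at 4: 2·4^4 + 2·4^2 + 2·4 + 2 = 554; next = 553
base 4: 553 = 2·4^4 + 2·4^2 + 2·4 + 1; at 5: 2·5^5 + 2·5^2 + 2·5 + 1 = 6311; next = 6310
base 5: 6310 = 2·5^5 + 2·5^2 + 2·5; at 6: 2·6^6 + 2·6^2 + 2·6 = 93396; next = 93395
base 6: 93395 = 2·6^6 + 2·6^2 + 6 + 5; at 7: 2·7^7 + 2·7^2 + 7 + 5 = 1647196; next = 1647195
base 7: 1647195 = 2·7^7 + 2·7^2 + 7 + 4; at 8: 2·8^8 + 2·8^2 + 8 + 4 = 33554572; next = 33554571

33554572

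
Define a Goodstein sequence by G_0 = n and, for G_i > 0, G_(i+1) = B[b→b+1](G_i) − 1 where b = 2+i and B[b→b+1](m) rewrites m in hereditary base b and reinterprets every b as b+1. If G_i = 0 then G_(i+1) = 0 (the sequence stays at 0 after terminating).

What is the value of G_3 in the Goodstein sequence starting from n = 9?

9842

[0] 9 ≡ 2^(2 + 1) + 1 (base 2). Lift 3: 82. −1: 81.
[1] 81 ≡ 3^(3 + 1) (base 3). Lift 4: 1024. −1: 1023.
[2] 1023 ≡ 3·4^4 + 3·4^3 + 3·4^2 + 3·4 + 3 (base 4). Lift 5: 9843. −1: 9842.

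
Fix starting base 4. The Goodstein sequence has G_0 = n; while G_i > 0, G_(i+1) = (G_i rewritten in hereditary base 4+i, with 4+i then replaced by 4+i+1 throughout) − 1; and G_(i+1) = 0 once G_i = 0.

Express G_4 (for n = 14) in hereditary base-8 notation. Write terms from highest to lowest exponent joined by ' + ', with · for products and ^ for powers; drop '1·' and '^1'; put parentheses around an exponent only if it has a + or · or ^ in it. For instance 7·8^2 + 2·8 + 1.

2·8 + 5

[0] 14 ≡ 3·4 + 2 (base 4). Lift 5: 17. −1: 16.
[1] 16 ≡ 3·5 + 1 (base 5). Lift 6: 19. −1: 18.
[2] 18 ≡ 3·6 (base 6). Lift 7: 21. −1: 20.
[3] 20 ≡ 2·7 + 6 (base 7). Lift 8: 22. −1: 21.
[4] 21 ≡ 2·8 + 5 (base 8). Lift 9: 23. −1: 22.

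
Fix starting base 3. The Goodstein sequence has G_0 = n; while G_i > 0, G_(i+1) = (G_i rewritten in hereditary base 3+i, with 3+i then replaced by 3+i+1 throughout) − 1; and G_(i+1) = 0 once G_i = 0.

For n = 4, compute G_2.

4 —HB3→ 3 + 1 —bump→ 4 + 1 = 5 —(−1)→ 4
4 —HB4→ 4 —bump→ 5 = 5 —(−1)→ 4

4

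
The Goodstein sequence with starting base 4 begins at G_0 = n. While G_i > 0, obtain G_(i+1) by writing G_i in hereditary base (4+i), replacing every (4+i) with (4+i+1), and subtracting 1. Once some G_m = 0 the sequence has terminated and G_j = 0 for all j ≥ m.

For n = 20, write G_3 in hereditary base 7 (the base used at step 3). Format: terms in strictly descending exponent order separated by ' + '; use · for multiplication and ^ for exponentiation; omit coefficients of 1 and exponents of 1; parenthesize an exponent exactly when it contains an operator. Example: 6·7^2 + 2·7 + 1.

base 4: 20 = 4^2 + 4; at 5: 5^2 + 5 = 30; next = 29
base 5: 29 = 5^2 + 4; at 6: 6^2 + 4 = 40; next = 39
base 6: 39 = 6^2 + 3; at 7: 7^2 + 3 = 52; next = 51

7^2 + 2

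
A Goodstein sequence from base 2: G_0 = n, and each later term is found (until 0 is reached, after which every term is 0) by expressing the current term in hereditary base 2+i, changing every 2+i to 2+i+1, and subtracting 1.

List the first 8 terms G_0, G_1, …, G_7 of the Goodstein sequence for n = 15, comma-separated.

[0] 15 ≡ 2^(2 + 1) + 2^2 + 2 + 1 (base 2). Lift 3: 112. −1: 111.
[1] 111 ≡ 3^(3 + 1) + 3^3 + 3 (base 3). Lift 4: 1284. −1: 1283.
[2] 1283 ≡ 4^(4 + 1) + 4^4 + 3 (base 4). Lift 5: 18753. −1: 18752.
[3] 18752 ≡ 5^(5 + 1) + 5^5 + 2 (base 5). Lift 6: 326594. −1: 326593.
[4] 326593 ≡ 6^(6 + 1) + 6^6 + 1 (base 6). Lift 7: 6588345. −1: 6588344.
[5] 6588344 ≡ 7^(7 + 1) + 7^7 (base 7). Lift 8: 150994944. −1: 150994943.
[6] 150994943 ≡ 8^(8 + 1) + 7·8^7 + 7·8^6 + 7·8^5 + 7·8^4 + 7·8^3 + 7·8^2 + 7·8 + 7 (base 8). Lift 9: 3524450281. −1: 3524450280.

15, 111, 1283, 18752, 326593, 6588344, 150994943, 3524450280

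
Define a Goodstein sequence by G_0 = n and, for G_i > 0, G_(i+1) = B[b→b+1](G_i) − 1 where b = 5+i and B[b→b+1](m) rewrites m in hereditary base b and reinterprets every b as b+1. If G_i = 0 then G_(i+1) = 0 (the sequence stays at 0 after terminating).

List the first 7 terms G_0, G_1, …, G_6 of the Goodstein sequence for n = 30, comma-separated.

30, 41, 53, 67, 83, 101, 121

G_0 = 30. HB_5(30) = 5^2 + 5. Bump = 42. G_1 = 41.
G_1 = 41. HB_6(41) = 6^2 + 5. Bump = 54. G_2 = 53.
G_2 = 53. HB_7(53) = 7^2 + 4. Bump = 68. G_3 = 67.
G_3 = 67. HB_8(67) = 8^2 + 3. Bump = 84. G_4 = 83.
G_4 = 83. HB_9(83) = 9^2 + 2. Bump = 102. G_5 = 101.
G_5 = 101. HB_10(101) = 10^2 + 1. Bump = 122. G_6 = 121.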